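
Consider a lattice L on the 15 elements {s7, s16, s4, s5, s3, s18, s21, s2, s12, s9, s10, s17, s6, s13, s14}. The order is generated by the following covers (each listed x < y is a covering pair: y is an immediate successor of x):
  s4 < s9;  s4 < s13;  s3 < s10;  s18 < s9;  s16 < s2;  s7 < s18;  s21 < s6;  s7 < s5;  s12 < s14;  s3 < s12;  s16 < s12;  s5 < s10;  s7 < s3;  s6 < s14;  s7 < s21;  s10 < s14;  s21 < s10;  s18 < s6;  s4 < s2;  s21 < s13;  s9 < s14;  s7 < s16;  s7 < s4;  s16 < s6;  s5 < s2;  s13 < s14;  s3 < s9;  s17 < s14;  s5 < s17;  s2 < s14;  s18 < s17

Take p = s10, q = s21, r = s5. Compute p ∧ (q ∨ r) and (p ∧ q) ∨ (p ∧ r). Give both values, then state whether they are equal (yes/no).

s10; s10; yes

q ∨ r = s10, so p ∧ (q ∨ r) = s10 ∧ s10 = s10.
p ∧ q = s21 and p ∧ r = s5, so (p ∧ q) ∨ (p ∧ r) = s21 ∨ s5 = s10.
Equal: yes.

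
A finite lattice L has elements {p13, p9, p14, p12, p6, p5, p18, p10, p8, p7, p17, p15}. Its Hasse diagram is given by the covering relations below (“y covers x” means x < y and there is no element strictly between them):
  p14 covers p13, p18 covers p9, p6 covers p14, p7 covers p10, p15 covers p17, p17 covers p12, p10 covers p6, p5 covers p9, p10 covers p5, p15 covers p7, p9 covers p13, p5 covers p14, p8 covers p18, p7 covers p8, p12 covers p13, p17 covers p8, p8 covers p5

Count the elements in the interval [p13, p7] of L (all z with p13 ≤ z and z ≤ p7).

The interval [p13, p7] = {p10, p13, p14, p18, p5, p6, p7, p8, p9}, which has 9 elements.

9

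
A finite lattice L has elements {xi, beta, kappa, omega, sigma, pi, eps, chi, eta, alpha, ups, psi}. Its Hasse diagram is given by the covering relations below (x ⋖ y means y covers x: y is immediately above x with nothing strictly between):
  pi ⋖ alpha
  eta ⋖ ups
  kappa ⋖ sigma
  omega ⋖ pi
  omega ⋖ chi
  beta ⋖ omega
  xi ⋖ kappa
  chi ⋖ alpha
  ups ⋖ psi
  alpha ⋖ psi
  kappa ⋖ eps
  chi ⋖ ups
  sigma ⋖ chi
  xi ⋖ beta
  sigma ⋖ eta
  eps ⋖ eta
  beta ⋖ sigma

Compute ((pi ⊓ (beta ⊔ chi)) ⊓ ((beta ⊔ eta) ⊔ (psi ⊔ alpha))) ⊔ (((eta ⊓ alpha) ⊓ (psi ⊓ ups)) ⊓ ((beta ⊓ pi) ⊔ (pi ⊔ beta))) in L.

beta ∨ chi = chi
pi ∧ chi = omega
beta ∨ eta = eta
psi ∨ alpha = psi
eta ∨ psi = psi
omega ∧ psi = omega
eta ∧ alpha = sigma
psi ∧ ups = ups
sigma ∧ ups = sigma
beta ∧ pi = beta
pi ∨ beta = pi
beta ∨ pi = pi
sigma ∧ pi = beta
omega ∨ beta = omega

omega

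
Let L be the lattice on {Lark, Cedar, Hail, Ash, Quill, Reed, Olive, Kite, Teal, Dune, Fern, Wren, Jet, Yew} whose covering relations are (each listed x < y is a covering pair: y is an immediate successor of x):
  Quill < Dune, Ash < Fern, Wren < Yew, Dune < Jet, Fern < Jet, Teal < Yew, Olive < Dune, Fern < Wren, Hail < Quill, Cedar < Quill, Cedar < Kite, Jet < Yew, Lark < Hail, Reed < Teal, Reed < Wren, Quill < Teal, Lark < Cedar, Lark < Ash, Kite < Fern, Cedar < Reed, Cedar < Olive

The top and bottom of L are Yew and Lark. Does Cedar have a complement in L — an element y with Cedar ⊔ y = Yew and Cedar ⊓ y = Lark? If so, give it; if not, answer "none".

none

For every candidate y, either Cedar ∨ y ≠ Yew or Cedar ∧ y ≠ Lark; no complement exists.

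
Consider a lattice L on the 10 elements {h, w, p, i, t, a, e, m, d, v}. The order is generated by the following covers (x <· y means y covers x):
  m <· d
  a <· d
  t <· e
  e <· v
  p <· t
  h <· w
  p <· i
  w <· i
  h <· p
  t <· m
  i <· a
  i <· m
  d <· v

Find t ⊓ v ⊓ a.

p

Common lower bounds of {t, v, a}: h, p.
The greatest among these is p.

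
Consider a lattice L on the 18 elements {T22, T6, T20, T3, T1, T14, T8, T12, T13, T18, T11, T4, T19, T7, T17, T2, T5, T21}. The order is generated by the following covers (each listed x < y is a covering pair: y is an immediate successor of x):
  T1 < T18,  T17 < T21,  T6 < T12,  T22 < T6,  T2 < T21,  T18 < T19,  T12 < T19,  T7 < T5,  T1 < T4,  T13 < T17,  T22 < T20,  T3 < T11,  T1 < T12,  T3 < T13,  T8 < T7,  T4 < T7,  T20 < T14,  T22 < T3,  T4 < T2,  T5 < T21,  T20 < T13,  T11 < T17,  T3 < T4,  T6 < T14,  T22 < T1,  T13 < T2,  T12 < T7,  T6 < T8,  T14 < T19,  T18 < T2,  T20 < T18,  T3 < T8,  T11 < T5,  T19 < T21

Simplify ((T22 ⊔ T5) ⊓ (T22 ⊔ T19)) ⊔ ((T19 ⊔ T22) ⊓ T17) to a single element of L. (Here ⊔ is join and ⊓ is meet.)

T22 ∨ T5 = T5
T22 ∨ T19 = T19
T5 ∧ T19 = T12
T19 ∨ T22 = T19
T19 ∧ T17 = T20
T12 ∨ T20 = T19

T19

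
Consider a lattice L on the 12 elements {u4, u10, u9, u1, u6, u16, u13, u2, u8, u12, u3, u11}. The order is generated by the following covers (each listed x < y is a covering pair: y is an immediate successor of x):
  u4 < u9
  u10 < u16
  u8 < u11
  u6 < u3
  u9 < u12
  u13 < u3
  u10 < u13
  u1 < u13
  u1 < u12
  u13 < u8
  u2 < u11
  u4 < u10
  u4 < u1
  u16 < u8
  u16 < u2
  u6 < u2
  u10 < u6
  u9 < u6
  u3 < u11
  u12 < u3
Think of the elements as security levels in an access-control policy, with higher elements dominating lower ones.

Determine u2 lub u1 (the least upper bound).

u11

Common upper bounds of {u2, u1}: u11.
The least among these is u11.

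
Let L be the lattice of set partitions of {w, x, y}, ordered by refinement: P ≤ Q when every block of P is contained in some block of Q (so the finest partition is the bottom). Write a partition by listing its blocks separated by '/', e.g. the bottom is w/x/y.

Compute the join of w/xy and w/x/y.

The join of w/xy and w/x/y merges any blocks that overlap across the partitions, giving w/xy.

w/xy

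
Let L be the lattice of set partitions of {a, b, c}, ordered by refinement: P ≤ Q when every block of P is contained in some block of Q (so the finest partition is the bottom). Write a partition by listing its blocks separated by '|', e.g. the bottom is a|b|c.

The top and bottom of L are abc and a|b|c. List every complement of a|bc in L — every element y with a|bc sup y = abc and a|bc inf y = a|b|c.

Need y with a|bc ∨ y = abc and a|bc ∧ y = a|b|c.
Checking each element gives: ab|c, ac|b.

ab|c, ac|b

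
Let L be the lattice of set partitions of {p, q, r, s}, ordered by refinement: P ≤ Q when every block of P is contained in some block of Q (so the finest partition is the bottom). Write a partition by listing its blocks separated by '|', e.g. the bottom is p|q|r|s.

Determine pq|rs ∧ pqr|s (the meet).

pq|r|s

The meet (common refinement) of pq|rs and pqr|s intersects blocks pairwise, giving pq|r|s.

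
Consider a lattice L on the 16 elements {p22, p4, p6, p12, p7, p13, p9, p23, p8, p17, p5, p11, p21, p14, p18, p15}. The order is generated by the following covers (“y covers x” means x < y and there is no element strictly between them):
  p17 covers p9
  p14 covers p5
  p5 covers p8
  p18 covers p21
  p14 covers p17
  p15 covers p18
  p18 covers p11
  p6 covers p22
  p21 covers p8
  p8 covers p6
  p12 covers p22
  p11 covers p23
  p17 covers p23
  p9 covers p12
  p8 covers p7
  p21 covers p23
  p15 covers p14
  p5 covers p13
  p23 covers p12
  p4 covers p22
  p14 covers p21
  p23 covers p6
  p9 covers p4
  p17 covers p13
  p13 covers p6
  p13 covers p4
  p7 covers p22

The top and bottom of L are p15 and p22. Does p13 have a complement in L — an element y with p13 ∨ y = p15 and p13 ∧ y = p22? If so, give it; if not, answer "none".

none

For every candidate y, either p13 ∨ y ≠ p15 or p13 ∧ y ≠ p22; no complement exists.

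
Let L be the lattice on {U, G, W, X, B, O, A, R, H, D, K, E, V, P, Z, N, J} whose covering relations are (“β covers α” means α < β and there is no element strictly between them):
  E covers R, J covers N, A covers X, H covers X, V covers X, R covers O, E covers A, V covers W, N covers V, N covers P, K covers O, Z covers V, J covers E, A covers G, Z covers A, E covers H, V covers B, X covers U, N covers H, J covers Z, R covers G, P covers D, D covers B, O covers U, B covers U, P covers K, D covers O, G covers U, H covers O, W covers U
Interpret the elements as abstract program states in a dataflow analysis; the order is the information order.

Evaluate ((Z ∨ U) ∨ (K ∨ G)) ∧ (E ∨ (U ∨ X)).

E

Z ∨ U = Z
K ∨ G = J
Z ∨ J = J
U ∨ X = X
E ∨ X = E
J ∧ E = E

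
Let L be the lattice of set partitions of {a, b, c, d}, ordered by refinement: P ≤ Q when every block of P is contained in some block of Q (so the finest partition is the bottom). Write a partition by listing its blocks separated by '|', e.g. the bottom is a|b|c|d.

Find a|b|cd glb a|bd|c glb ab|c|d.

The meet (common refinement) of a|b|cd, a|bd|c, ab|c|d intersects blocks pairwise, giving a|b|c|d.

a|b|c|d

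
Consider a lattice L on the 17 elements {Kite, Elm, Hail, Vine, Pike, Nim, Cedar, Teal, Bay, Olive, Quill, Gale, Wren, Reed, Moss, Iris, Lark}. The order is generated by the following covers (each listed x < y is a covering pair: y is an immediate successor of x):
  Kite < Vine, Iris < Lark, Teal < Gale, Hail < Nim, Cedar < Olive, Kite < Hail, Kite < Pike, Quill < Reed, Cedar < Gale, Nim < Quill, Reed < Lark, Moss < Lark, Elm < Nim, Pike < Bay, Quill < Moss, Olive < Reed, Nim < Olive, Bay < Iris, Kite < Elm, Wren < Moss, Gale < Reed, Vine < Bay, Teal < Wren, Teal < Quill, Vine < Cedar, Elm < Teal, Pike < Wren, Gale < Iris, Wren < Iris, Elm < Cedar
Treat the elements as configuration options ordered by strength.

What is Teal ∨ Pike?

Common upper bounds of {Teal, Pike}: Iris, Lark, Moss, Wren.
The least among these is Wren.

Wren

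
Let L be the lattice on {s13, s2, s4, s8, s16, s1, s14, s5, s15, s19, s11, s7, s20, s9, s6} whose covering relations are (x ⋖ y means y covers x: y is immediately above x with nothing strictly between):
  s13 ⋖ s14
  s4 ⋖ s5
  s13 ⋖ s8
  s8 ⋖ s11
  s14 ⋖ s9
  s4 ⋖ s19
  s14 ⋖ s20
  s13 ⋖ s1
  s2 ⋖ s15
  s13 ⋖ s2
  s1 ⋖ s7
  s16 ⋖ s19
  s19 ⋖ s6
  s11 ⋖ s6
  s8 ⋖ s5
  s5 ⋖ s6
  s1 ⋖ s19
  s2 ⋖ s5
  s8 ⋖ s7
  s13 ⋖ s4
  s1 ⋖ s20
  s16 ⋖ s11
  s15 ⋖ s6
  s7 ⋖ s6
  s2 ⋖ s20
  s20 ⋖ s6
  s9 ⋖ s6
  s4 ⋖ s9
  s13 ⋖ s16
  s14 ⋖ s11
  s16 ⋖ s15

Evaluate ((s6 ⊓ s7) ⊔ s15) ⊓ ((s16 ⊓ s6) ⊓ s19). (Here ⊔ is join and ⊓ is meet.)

s6 ∧ s7 = s7
s7 ∨ s15 = s6
s16 ∧ s6 = s16
s16 ∧ s19 = s16
s6 ∧ s16 = s16

s16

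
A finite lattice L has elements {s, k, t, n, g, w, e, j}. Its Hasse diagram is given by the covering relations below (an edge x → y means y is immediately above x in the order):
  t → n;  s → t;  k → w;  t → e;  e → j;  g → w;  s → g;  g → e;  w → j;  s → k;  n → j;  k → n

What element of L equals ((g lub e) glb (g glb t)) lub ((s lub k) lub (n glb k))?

g ∨ e = e
g ∧ t = s
e ∧ s = s
s ∨ k = k
n ∧ k = k
k ∨ k = k
s ∨ k = k

k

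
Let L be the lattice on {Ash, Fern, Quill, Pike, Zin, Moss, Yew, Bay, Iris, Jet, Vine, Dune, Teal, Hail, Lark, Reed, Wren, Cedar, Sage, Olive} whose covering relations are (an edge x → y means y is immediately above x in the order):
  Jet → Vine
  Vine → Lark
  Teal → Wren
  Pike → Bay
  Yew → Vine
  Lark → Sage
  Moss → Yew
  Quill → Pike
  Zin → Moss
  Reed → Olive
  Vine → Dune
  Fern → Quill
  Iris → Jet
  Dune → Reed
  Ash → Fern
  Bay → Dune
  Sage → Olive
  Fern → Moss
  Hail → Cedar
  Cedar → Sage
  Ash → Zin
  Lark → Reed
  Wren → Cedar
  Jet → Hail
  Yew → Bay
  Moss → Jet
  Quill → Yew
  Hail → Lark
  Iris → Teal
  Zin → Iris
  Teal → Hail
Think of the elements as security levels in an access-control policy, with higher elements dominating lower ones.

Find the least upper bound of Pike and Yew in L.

Bay

Common upper bounds of {Pike, Yew}: Bay, Dune, Olive, Reed.
The least among these is Bay.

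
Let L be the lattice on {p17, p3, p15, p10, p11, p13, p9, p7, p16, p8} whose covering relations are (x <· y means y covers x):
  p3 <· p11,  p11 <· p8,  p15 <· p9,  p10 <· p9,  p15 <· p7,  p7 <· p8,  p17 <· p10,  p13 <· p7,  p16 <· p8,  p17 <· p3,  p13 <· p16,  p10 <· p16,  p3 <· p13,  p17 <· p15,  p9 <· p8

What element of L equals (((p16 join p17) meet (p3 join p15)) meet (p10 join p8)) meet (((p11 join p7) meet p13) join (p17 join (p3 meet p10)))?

p16 ∨ p17 = p16
p3 ∨ p15 = p7
p16 ∧ p7 = p13
p10 ∨ p8 = p8
p13 ∧ p8 = p13
p11 ∨ p7 = p8
p8 ∧ p13 = p13
p3 ∧ p10 = p17
p17 ∨ p17 = p17
p13 ∨ p17 = p13
p13 ∧ p13 = p13

p13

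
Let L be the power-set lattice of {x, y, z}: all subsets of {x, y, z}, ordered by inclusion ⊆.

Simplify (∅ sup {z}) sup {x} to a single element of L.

{x,z}

∅ ∨ {z} = {z}
{z} ∨ {x} = {x,z}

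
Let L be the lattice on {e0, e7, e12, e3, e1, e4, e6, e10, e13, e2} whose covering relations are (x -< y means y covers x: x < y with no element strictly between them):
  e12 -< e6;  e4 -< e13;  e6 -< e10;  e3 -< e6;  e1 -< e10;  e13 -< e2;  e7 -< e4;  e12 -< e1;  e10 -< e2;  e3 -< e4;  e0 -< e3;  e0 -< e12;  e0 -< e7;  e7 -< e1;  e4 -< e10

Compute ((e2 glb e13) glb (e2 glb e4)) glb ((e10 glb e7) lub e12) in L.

e2 ∧ e13 = e13
e2 ∧ e4 = e4
e13 ∧ e4 = e4
e10 ∧ e7 = e7
e7 ∨ e12 = e1
e4 ∧ e1 = e7

e7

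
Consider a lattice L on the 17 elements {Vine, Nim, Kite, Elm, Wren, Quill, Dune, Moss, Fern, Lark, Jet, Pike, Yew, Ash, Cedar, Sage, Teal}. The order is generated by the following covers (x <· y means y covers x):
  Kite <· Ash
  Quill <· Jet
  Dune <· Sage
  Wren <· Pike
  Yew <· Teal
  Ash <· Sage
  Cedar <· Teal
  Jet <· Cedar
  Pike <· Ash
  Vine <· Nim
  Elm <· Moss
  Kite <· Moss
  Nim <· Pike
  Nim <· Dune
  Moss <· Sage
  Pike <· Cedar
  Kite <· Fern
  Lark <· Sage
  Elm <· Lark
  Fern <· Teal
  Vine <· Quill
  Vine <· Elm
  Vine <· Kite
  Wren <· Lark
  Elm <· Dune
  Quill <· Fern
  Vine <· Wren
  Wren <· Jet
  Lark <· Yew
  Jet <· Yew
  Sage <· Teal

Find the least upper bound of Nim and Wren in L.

Pike

Common upper bounds of {Nim, Wren}: Ash, Cedar, Pike, Sage, Teal.
The least among these is Pike.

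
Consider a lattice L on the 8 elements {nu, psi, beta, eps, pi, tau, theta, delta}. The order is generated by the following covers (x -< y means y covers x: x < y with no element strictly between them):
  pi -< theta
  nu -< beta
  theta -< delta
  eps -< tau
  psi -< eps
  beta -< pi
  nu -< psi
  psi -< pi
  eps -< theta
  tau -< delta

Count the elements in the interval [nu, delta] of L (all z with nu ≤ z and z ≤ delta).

The interval [nu, delta] = {beta, delta, eps, nu, pi, psi, tau, theta}, which has 8 elements.

8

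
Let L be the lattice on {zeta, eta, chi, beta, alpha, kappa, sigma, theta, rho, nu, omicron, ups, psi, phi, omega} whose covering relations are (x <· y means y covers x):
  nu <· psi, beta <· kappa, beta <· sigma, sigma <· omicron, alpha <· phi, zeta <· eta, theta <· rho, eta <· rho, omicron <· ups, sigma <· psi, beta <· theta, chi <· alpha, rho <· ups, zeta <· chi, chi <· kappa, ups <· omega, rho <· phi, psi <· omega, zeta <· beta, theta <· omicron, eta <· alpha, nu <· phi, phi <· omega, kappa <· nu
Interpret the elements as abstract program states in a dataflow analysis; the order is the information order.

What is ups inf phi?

rho

Common lower bounds of {ups, phi}: beta, eta, rho, theta, zeta.
The greatest among these is rho.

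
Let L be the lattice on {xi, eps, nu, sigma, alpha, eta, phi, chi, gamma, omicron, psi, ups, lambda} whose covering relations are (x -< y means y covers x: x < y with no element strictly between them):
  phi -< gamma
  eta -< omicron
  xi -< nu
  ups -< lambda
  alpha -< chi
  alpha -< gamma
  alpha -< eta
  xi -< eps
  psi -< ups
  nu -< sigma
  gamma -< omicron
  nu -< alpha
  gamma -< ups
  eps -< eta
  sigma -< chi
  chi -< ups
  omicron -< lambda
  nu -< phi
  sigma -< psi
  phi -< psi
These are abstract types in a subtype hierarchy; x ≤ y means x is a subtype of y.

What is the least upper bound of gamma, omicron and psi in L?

lambda

Common upper bounds of {gamma, omicron, psi}: lambda.
The least among these is lambda.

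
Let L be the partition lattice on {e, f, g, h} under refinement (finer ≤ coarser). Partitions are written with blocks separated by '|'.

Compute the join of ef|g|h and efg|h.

efg|h

Common upper bounds of {ef|g|h, efg|h}: efgh, efg|h.
The least among these is efg|h.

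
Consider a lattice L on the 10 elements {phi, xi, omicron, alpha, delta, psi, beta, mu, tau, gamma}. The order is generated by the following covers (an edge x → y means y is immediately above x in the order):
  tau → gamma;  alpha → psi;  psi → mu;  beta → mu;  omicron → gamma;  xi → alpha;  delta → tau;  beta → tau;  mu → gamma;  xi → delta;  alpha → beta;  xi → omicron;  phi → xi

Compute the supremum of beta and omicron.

Common upper bounds of {beta, omicron}: gamma.
The least among these is gamma.

gamma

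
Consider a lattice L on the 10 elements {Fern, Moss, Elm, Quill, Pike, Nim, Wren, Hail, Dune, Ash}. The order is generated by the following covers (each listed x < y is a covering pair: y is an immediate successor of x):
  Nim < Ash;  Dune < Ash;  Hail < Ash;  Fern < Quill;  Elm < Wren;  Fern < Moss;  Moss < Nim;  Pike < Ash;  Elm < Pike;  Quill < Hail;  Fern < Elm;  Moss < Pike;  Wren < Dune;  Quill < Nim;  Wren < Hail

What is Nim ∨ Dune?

Common upper bounds of {Nim, Dune}: Ash.
The least among these is Ash.

Ash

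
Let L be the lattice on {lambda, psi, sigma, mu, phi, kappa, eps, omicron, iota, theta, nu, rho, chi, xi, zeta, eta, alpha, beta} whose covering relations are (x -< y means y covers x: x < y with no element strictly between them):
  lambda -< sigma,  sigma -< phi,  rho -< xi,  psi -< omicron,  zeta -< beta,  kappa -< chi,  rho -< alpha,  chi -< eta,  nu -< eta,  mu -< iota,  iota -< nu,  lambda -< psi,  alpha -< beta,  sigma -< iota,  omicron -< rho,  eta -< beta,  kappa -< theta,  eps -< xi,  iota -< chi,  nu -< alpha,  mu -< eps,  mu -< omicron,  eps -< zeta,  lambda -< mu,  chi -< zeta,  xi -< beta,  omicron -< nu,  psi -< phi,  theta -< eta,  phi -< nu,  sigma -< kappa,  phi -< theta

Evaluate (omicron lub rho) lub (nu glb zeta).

omicron ∨ rho = rho
nu ∧ zeta = iota
rho ∨ iota = alpha

alpha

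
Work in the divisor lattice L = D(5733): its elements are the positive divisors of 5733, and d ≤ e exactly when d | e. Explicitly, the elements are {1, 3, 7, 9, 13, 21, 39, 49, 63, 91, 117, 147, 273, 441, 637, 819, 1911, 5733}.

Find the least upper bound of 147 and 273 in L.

In the divisibility order, the join is the least common multiple: lcm(147, 273) = 1911.

1911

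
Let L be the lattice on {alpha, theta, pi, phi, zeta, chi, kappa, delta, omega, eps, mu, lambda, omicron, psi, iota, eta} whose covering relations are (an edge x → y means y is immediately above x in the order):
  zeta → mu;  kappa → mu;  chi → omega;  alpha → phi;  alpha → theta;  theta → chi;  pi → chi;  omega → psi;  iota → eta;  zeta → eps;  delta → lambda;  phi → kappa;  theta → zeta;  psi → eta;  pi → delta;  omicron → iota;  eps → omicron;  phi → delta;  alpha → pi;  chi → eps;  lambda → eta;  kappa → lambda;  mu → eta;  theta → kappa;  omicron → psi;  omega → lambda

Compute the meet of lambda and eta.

lambda

Common lower bounds of {lambda, eta}: alpha, chi, delta, kappa, lambda, omega, phi, pi, theta.
The greatest among these is lambda.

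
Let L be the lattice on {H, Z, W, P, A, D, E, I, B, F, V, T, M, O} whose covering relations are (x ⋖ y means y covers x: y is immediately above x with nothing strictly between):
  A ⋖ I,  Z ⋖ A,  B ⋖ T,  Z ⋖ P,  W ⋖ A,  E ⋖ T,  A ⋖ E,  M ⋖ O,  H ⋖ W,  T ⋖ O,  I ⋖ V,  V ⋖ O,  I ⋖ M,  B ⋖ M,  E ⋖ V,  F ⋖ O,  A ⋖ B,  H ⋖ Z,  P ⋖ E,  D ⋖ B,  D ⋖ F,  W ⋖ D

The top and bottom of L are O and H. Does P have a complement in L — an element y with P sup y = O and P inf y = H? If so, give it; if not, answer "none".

F

Need y with P ∨ y = O and P ∧ y = H.
Checking each element gives: F.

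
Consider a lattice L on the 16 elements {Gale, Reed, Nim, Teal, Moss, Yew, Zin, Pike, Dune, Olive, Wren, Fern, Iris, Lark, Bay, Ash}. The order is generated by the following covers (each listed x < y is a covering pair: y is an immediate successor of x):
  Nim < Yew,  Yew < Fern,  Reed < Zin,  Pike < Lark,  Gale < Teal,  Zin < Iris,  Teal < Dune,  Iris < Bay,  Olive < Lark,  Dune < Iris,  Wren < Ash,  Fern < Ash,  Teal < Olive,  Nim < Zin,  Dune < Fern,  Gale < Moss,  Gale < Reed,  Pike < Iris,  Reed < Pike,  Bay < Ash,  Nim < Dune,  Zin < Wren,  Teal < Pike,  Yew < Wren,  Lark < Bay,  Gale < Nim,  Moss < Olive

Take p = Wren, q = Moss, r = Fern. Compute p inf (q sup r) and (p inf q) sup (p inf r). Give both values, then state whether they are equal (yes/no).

Wren; Yew; no

q sup r = Ash, so p inf (q sup r) = Wren inf Ash = Wren.
p inf q = Gale and p inf r = Yew, so (p inf q) sup (p inf r) = Gale sup Yew = Yew.
Equal: no.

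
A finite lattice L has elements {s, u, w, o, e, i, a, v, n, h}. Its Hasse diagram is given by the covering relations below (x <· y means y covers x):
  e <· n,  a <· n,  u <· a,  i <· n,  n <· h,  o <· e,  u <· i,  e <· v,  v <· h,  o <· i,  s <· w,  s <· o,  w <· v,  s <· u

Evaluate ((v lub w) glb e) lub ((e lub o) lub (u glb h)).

n

v ∨ w = v
v ∧ e = e
e ∨ o = e
u ∧ h = u
e ∨ u = n
e ∨ n = n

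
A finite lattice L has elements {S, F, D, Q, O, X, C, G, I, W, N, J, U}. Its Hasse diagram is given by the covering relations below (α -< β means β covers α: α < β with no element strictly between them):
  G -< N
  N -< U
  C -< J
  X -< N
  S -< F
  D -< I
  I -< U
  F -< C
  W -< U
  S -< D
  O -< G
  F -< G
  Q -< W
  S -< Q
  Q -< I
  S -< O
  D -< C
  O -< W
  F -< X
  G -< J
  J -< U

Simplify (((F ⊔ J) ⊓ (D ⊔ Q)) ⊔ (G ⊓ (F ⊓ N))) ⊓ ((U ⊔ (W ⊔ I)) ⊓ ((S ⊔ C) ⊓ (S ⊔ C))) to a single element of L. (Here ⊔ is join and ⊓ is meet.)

F ∨ J = J
D ∨ Q = I
J ∧ I = D
F ∧ N = F
G ∧ F = F
D ∨ F = C
W ∨ I = U
U ∨ U = U
S ∨ C = C
S ∨ C = C
C ∧ C = C
U ∧ C = C
C ∧ C = C

C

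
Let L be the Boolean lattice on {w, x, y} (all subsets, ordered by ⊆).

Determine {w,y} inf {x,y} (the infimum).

{y}

Under ⊆, meet is intersection: {w,y} ∩ {x,y} = {y}.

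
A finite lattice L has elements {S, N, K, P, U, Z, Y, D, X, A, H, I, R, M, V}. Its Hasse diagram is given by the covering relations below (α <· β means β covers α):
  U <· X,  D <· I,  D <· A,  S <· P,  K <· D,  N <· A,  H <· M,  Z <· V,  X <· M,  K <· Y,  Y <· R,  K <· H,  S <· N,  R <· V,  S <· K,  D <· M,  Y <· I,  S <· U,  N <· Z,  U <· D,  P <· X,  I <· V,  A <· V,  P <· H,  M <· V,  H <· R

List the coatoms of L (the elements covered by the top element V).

The coatoms are exactly the elements covered by V: A, I, M, R, Z.

A, I, M, R, Z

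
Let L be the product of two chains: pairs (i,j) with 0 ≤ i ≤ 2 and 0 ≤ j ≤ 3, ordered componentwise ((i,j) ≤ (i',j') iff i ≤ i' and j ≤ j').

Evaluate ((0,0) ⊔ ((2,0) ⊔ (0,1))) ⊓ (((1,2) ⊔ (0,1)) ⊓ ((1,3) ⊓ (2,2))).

(2,0) ∨ (0,1) = (2,1)
(0,0) ∨ (2,1) = (2,1)
(1,2) ∨ (0,1) = (1,2)
(1,3) ∧ (2,2) = (1,2)
(1,2) ∧ (1,2) = (1,2)
(2,1) ∧ (1,2) = (1,1)

(1,1)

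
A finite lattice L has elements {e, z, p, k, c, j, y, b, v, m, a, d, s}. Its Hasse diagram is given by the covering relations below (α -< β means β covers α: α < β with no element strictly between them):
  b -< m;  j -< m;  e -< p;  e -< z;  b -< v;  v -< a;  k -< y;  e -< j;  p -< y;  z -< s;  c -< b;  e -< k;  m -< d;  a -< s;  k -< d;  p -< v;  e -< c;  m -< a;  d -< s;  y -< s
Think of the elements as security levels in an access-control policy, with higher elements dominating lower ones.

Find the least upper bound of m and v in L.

Common upper bounds of {m, v}: a, s.
The least among these is a.

a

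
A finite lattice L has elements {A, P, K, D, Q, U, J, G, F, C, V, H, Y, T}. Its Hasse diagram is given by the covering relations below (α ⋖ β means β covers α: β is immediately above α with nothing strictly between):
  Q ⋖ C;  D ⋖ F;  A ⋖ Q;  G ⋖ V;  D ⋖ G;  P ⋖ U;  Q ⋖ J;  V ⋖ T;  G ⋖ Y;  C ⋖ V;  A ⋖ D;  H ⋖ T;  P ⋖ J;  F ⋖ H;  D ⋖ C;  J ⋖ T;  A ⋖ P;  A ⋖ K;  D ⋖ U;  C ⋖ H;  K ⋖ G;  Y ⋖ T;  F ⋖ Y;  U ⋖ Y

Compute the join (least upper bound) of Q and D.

C

Common upper bounds of {Q, D}: C, H, T, V.
The least among these is C.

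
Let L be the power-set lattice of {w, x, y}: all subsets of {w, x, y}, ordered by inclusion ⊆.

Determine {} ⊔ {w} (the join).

{w}

Common upper bounds of {{}, {w}}: {w,x,y}, {w,x}, {w,y}, {w}.
The least among these is {w}.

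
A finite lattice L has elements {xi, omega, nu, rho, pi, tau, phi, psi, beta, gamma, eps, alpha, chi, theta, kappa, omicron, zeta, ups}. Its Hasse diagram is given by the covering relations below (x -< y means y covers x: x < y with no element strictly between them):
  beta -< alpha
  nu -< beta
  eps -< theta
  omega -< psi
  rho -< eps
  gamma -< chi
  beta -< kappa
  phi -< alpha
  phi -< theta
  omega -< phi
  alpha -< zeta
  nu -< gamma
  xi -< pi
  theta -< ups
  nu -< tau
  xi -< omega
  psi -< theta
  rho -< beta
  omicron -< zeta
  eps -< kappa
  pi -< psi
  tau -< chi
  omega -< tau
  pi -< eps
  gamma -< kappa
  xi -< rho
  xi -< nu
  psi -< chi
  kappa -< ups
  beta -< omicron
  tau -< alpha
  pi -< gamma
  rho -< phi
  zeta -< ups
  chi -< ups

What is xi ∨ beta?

Common upper bounds of {xi, beta}: alpha, beta, kappa, omicron, ups, zeta.
The least among these is beta.

beta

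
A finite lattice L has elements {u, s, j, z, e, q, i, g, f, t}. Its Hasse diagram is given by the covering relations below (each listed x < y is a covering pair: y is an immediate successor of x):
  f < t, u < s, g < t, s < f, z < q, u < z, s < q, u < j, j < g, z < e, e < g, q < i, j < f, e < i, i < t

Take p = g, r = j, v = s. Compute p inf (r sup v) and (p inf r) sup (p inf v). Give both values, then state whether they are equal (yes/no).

r sup v = f, so p inf (r sup v) = g inf f = j.
p inf r = j and p inf v = u, so (p inf r) sup (p inf v) = j sup u = j.
Equal: yes.

j; j; yes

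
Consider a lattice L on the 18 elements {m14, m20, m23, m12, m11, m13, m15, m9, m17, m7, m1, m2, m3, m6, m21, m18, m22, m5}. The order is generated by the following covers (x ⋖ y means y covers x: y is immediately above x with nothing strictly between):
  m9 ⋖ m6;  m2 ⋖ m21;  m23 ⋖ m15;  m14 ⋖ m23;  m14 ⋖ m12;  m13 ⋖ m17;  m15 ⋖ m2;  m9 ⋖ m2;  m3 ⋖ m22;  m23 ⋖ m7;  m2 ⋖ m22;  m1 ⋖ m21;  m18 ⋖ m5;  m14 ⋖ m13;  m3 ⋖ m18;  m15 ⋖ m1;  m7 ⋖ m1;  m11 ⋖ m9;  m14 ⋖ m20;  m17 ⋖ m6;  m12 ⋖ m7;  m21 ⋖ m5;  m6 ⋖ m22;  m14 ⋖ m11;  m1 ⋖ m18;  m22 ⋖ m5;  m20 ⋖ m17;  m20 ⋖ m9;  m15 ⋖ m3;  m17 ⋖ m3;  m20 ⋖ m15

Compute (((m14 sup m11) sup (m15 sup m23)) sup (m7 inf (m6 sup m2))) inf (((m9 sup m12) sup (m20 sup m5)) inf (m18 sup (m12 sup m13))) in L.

m15

m14 ∨ m11 = m11
m15 ∨ m23 = m15
m11 ∨ m15 = m2
m6 ∨ m2 = m22
m7 ∧ m22 = m23
m2 ∨ m23 = m2
m9 ∨ m12 = m21
m20 ∨ m5 = m5
m21 ∨ m5 = m5
m12 ∨ m13 = m18
m18 ∨ m18 = m18
m5 ∧ m18 = m18
m2 ∧ m18 = m15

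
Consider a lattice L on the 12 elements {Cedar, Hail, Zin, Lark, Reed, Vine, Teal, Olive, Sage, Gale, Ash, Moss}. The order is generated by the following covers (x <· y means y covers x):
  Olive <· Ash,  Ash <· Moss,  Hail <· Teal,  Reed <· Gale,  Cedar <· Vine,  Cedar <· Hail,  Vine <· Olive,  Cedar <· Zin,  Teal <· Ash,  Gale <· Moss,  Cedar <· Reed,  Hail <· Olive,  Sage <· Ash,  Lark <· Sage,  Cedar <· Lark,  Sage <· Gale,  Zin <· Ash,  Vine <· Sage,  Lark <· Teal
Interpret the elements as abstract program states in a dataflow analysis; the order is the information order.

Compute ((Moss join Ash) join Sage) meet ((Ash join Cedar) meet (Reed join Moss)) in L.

Moss ∨ Ash = Moss
Moss ∨ Sage = Moss
Ash ∨ Cedar = Ash
Reed ∨ Moss = Moss
Ash ∧ Moss = Ash
Moss ∧ Ash = Ash

Ash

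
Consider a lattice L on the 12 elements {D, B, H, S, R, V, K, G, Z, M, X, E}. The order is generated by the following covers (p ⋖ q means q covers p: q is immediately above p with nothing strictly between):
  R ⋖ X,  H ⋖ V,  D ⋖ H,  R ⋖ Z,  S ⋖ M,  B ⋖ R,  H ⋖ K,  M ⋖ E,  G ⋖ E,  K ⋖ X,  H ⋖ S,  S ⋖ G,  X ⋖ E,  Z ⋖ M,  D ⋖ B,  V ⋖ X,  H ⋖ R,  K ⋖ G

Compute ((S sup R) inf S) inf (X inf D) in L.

S ∨ R = M
M ∧ S = S
X ∧ D = D
S ∧ D = D

D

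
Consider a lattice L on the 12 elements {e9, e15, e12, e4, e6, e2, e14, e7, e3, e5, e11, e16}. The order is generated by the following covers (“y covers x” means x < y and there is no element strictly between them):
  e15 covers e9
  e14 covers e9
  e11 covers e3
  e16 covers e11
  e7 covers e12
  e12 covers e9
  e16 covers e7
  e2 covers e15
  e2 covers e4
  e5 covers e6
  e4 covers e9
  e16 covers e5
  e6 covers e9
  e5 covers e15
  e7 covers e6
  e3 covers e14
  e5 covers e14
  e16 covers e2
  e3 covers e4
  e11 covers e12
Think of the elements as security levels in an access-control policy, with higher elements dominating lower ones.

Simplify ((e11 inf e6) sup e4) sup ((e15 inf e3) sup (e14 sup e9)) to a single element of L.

e3

e11 ∧ e6 = e9
e9 ∨ e4 = e4
e15 ∧ e3 = e9
e14 ∨ e9 = e14
e9 ∨ e14 = e14
e4 ∨ e14 = e3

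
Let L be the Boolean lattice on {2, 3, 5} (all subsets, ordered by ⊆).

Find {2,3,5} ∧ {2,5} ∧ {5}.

Under ⊆, meet is intersection: {2,3,5} ∩ {2,5} ∩ {5} = {5}.

{5}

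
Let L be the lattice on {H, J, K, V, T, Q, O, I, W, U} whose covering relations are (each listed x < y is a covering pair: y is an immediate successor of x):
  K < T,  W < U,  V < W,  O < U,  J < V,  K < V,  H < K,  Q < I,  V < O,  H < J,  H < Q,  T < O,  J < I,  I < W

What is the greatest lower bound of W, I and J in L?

Common lower bounds of {W, I, J}: H, J.
The greatest among these is J.

J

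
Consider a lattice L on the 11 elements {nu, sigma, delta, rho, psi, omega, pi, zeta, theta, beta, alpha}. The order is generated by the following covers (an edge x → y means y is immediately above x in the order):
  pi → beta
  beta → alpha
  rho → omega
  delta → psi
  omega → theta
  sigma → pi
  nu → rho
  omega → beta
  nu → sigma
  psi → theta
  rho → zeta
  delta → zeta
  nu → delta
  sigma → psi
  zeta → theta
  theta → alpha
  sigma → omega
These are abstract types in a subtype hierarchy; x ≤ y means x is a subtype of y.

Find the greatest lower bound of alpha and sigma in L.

sigma

Common lower bounds of {alpha, sigma}: nu, sigma.
The greatest among these is sigma.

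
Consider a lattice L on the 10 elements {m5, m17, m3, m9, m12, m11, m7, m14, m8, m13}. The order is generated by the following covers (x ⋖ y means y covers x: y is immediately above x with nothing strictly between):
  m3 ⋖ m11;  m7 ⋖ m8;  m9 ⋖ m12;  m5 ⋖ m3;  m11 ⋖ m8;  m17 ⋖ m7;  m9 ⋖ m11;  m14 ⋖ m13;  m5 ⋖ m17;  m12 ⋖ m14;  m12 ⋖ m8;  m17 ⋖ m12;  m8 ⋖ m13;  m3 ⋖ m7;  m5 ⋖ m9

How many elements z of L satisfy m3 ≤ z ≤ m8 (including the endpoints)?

The interval [m3, m8] = {m11, m3, m7, m8}, which has 4 elements.

4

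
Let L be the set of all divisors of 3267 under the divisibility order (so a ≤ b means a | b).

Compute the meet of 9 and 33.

Common lower bounds of {9, 33}: 1, 3.
The greatest among these is 3.

3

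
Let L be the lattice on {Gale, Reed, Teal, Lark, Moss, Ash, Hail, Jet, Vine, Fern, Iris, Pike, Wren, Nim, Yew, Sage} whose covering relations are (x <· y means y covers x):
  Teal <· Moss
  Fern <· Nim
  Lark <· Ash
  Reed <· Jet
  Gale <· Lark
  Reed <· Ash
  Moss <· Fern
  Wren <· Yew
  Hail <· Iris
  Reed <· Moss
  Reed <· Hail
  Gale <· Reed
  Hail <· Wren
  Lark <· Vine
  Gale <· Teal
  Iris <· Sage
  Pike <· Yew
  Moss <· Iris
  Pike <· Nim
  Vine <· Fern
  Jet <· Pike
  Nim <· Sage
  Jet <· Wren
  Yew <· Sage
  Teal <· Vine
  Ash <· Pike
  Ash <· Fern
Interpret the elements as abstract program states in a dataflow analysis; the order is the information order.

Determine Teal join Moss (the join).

Common upper bounds of {Teal, Moss}: Fern, Iris, Moss, Nim, Sage.
The least among these is Moss.

Moss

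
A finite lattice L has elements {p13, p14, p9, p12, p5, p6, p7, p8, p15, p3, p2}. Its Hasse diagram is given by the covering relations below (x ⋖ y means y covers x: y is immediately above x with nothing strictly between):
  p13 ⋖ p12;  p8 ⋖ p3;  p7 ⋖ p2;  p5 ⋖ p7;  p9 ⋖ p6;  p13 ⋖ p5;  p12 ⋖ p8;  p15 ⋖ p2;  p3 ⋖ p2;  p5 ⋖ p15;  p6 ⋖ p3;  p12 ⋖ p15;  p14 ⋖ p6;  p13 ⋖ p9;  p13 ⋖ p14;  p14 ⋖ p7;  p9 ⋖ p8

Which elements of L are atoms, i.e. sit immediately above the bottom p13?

The atoms are exactly the elements that cover p13: p12, p14, p5, p9.

p12, p14, p5, p9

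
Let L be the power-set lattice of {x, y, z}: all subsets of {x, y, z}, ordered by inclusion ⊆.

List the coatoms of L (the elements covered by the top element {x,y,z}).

The coatoms are exactly the elements covered by {x,y,z}: {x,y}, {x,z}, {y,z}.

{x,y}, {x,z}, {y,z}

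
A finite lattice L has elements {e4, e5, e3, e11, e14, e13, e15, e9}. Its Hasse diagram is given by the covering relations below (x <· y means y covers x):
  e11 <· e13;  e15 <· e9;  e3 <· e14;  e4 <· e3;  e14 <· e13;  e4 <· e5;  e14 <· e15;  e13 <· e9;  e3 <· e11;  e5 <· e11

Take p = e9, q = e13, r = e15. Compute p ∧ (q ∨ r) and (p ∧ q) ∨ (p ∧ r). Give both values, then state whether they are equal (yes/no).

q ∨ r = e9, so p ∧ (q ∨ r) = e9 ∧ e9 = e9.
p ∧ q = e13 and p ∧ r = e15, so (p ∧ q) ∨ (p ∧ r) = e13 ∨ e15 = e9.
Equal: yes.

e9; e9; yes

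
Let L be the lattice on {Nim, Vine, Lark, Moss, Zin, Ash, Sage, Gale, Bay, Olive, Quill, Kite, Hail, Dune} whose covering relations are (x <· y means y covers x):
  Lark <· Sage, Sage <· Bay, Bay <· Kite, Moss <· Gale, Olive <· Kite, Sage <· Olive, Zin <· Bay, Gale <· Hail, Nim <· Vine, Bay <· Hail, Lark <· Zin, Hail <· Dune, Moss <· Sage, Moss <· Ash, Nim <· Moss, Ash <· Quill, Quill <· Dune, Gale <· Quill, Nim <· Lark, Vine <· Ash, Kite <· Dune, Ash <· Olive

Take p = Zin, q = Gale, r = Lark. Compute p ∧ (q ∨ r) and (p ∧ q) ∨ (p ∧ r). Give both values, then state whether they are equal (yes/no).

q ∨ r = Hail, so p ∧ (q ∨ r) = Zin ∧ Hail = Zin.
p ∧ q = Nim and p ∧ r = Lark, so (p ∧ q) ∨ (p ∧ r) = Nim ∨ Lark = Lark.
Equal: no.

Zin; Lark; no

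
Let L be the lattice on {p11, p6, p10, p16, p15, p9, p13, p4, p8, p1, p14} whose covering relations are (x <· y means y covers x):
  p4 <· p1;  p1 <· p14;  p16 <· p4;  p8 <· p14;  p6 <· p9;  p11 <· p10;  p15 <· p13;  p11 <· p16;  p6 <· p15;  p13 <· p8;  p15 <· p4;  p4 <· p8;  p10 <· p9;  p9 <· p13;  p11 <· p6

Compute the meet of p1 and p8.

Common lower bounds of {p1, p8}: p11, p15, p16, p4, p6.
The greatest among these is p4.

p4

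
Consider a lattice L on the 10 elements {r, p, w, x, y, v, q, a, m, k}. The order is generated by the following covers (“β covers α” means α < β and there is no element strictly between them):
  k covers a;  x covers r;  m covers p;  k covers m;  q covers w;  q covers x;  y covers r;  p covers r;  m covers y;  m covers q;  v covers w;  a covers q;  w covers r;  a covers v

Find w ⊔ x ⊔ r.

q

Common upper bounds of {w, x, r}: a, k, m, q.
The least among these is q.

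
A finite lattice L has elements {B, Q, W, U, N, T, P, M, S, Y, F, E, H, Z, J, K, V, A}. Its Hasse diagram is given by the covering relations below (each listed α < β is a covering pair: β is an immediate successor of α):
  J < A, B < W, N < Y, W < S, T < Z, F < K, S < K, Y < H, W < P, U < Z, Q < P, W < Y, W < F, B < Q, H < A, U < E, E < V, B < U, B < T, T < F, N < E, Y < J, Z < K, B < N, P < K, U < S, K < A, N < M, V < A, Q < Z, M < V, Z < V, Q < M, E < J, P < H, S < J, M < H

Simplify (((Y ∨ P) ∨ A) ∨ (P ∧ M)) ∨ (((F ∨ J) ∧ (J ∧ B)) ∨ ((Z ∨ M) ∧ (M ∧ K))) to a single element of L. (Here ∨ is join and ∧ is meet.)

Y ∨ P = H
H ∨ A = A
P ∧ M = Q
A ∨ Q = A
F ∨ J = A
J ∧ B = B
A ∧ B = B
Z ∨ M = V
M ∧ K = Q
V ∧ Q = Q
B ∨ Q = Q
A ∨ Q = A

A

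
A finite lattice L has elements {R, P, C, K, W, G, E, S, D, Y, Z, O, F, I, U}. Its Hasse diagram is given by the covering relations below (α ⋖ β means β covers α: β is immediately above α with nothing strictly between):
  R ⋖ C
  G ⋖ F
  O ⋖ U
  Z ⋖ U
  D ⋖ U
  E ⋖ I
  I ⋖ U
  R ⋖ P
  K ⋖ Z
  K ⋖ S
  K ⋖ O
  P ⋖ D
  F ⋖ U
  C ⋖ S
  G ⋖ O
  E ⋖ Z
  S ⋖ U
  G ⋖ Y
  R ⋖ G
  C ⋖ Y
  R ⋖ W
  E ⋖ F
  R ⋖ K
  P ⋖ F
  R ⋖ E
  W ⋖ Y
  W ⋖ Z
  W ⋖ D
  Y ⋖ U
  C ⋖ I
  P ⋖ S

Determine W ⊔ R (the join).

W

Common upper bounds of {W, R}: D, U, W, Y, Z.
The least among these is W.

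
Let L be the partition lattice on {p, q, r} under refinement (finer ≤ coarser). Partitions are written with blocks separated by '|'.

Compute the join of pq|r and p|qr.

pqr

The join of pq|r and p|qr merges any blocks that overlap across the partitions, giving pqr.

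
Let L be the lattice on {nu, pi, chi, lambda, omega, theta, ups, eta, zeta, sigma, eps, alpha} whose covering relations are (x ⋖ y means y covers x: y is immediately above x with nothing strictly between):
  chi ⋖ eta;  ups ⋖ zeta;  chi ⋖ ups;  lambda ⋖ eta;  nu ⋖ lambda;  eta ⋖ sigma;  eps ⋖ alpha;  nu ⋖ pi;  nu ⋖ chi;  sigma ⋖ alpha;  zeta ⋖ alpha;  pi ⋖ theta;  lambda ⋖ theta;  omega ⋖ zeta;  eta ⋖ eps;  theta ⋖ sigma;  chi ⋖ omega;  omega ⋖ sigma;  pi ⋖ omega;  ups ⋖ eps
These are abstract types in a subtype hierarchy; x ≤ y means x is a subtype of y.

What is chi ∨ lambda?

eta

Common upper bounds of {chi, lambda}: alpha, eps, eta, sigma.
The least among these is eta.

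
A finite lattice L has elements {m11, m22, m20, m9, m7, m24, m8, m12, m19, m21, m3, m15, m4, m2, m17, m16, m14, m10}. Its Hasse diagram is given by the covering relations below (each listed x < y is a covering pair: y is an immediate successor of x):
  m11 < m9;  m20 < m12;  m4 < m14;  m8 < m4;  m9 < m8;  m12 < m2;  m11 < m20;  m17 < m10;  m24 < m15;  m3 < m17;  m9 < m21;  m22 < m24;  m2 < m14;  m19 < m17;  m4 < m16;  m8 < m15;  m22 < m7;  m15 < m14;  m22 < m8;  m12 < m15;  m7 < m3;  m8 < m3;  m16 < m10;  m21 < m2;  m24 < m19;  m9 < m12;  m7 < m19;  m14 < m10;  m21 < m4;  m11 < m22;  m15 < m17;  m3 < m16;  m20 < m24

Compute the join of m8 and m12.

m15

Common upper bounds of {m8, m12}: m10, m14, m15, m17.
The least among these is m15.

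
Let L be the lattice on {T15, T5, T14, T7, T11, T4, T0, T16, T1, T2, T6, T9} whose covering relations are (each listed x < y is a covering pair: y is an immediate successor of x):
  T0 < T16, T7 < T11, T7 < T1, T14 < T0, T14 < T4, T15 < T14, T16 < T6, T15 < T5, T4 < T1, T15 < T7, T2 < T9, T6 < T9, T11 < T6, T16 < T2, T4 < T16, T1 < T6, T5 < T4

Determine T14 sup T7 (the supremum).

T1

Common upper bounds of {T14, T7}: T1, T6, T9.
The least among these is T1.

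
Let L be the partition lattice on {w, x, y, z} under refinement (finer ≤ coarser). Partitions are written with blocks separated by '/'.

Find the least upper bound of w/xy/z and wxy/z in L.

Common upper bounds of {w/xy/z, wxy/z}: wxy/z, wxyz.
The least among these is wxy/z.

wxy/z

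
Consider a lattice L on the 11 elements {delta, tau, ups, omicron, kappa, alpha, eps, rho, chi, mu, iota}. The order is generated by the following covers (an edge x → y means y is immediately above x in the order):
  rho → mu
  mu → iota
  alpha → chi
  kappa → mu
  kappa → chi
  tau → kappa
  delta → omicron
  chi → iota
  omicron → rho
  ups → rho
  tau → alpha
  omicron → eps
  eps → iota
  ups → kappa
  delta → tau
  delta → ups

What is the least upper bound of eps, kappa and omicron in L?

Common upper bounds of {eps, kappa, omicron}: iota.
The least among these is iota.

iota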